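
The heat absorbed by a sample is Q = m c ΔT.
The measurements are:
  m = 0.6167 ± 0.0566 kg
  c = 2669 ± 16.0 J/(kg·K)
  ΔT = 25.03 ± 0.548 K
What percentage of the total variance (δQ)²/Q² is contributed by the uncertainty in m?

(δQ/Q)² = (1·δm/m)² + (1·δc/c)² + (1·δΔT/ΔT)²
  m term: (1×0.0918)² = 0.00842
  c term: (1×0.00599)² = 3.59e-05
  ΔT term: (1×0.0219)² = 0.000479
Total = 0.00894. Share from m = 0.00842/0.00894 = 0.942.

94.2%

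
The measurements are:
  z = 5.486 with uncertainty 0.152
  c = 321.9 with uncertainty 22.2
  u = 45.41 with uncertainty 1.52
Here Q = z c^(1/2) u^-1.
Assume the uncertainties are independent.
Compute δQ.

For a monomial Q ∝ z, c^(1/2), u^-1, fractional errors add in quadrature:
  (1·δz/z)² = (1×0.0277)² = 0.000768;  (½·δc/c)² = (0.5×0.0690)² = 0.00119;  (-1·δu/u)² = (-1×0.0335)² = 0.00112
δQ/Q = √(0.00308) = 0.0555
Q = 2.168, so δQ = 0.0555 × 2.168 = 0.120.

0.120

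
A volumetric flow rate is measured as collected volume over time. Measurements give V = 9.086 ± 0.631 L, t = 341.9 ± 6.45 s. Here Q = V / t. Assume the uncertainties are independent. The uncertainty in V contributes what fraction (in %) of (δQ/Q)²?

(δQ/Q)² = (1·δV/V)² + (-1·δt/t)²
  V term: (1×0.0694)² = 0.00482
  t term: (-1×0.0189)² = 0.000356
Total = 0.00518. Share from V = 0.00482/0.00518 = 0.931.

93.1%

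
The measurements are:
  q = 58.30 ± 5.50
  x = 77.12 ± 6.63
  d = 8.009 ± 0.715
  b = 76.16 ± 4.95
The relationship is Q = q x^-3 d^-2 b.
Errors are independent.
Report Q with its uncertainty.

Q is a product of powers, so relative uncertainties combine in quadrature:
  (1·δq/q)² = (1×0.0943)² = 0.00890;  (-3·δx/x)² = (-3×0.0860)² = 0.0665;  (-2·δd/d)² = (-2×0.0893)² = 0.0319;  (1·δb/b)² = (1×0.0650)² = 0.00422
δQ/Q = √(0.112) = 0.334
Q = 0.0001509, so δQ = 0.334 × 0.0001509 = 5.04e-05.

(1.509 ± 0.504) × 10^-4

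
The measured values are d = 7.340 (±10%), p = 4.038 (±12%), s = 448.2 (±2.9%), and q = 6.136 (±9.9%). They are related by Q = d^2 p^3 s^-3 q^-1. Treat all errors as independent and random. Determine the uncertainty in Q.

2.78e-06

For a monomial Q ∝ d^2, p^3, s^-3, q^-1, fractional errors add in quadrature:
  (2·δd/d)² = (2×0.100)² = 0.0400;  (3·δp/p)² = (3×0.120)² = 0.130;  (-3·δs/s)² = (-3×0.0290)² = 0.00757;  (-1·δq/q)² = (-1×0.0990)² = 0.00980
δQ/Q = √(0.187) = 0.432
Q = 6.421e-06, so δQ = 0.432 × 6.421e-06 = 2.78e-06.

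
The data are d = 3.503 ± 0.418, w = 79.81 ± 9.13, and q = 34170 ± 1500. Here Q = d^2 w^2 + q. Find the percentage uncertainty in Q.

23.0%

Let p = d^2·w^2 = 78160. δp/p = √((2·δd/d)² + (2·δw/w)²) = √(0.0570 + 0.0523) = 0.331, so δp = 25800.
Q = p + q: δQ = √(δp² + δq²) = √(6.68e+08 + 2.25e+06) = 25900
Q = 112300, so δQ/Q = 25900/112300 = 0.230.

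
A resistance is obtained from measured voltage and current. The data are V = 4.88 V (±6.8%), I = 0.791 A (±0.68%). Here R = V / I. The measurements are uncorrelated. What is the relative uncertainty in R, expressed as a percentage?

Each factor contributes (exponent × relative error)² to (δR/R)²:
  (1·δV/V)² = (1×0.0680)² = 0.00462;  (-1·δI/I)² = (-1×0.00680)² = 4.62e-05
δR/R = √(0.00467) = 0.0683

6.83%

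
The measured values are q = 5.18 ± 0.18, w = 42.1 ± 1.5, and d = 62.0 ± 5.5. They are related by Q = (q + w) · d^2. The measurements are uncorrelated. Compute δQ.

32800

Let u = q + w = 47.3. δu = √(δq² + δw²) = √(0.0324 + 2.25) = 1.51, so δu/u = 0.0320.
Q is then a monomial in u, d:
δQ/Q = √((δu/u)² + (2·δd/d)²) = √(0.00102 + 0.0315) = 0.180
Q = 1.82e+05, so δQ = 0.180 × 1.82e+05 = 32800.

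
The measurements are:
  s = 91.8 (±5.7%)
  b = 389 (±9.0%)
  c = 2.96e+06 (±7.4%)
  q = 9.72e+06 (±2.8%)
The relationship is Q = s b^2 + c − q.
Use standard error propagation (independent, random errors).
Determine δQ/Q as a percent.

Let p = s·b^2 = 1.39e+07. δp/p = √((1·δs/s)² + (2·δb/b)²) = √(0.00325 + 0.0324) = 0.189, so δp = 2.62e+06.
Q = p + c − q: δQ = √(δp² + δc² + δq²) = √(6.88e+12 + 4.8e+10 + 7.41e+10) = 2.65e+06
Q = 7.13e+06, so δQ/Q = 2.65e+06/7.13e+06 = 0.371.

37.1%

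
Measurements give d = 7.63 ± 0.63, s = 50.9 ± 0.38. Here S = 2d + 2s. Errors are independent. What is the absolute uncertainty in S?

1.47

S is a linear combination, so absolute uncertainties add in quadrature:
  (2·δd)² = 1.59;  (2·δs)² = 0.578
δS = √(2.17) = 1.47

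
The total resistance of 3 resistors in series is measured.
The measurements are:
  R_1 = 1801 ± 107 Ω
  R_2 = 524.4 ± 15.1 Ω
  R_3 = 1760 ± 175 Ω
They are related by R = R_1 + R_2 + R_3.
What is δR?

206 Ω

Each term contributes (cᵢ δxᵢ)² to (δR)²:
  (δR_1)² = 11400;  (δR_2)² = 228;  (δR_3)² = 30600
δR = √(42300) = 206 Ω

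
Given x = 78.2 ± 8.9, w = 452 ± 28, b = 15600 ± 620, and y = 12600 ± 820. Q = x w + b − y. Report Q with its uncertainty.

Let p = x·w = 35300. δp/p = √((1·δx/x)² + (1·δw/w)²) = √(0.0130 + 0.00384) = 0.130, so δp = 4580.
Q = p + b − y: δQ = √(δp² + δb² + δy²) = √(2.1e+07 + 3.84e+05 + 6.72e+05) = 4690
Q = 38300.

38300 ± 4690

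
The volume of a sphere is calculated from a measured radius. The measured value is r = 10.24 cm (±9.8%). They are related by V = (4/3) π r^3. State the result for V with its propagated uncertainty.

Relative error in a monomial: (δV/V)² = Σ (nᵢ · δxᵢ/xᵢ)².
  (3·δr/r)² = (3×0.0980)² = 0.0864
δV/V = √(0.0864) = 0.294
V = 4498 cm^3, so δV = 0.294 × 4498 = 1320 cm^3.

4498 ± 1320 cm^3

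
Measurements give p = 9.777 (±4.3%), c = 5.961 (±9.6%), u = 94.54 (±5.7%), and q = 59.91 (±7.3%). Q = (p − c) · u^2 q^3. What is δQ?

2.27e+09

Let w = p − c = 3.816. δw = √(δp² + δc²) = √(0.177 + 0.327) = 0.710, so δw/w = 0.186.
Q is then a monomial in w, u, q:
δQ/Q = √((δw/w)² + (2·δu/u)² + (3·δq/q)²) = √(0.0346 + 0.0130 + 0.0480) = 0.309
Q = 7.334e+09, so δQ = 0.309 × 7.334e+09 = 2.27e+09.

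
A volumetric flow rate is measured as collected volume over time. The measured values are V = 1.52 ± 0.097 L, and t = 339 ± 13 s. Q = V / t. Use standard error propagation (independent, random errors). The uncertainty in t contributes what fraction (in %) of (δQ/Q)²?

26.5%

(δQ/Q)² = (1·δV/V)² + (-1·δt/t)²
  V term: (1×0.0638)² = 0.00407
  t term: (-1×0.0383)² = 0.00147
Total = 0.00554. Share from t = 0.00147/0.00554 = 0.265.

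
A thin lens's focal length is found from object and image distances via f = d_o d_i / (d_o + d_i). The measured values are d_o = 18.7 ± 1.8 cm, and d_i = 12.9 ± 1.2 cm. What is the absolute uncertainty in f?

∂f/∂d_o = (d_i/(d_o+d_i))² = 0.167;  ∂f/∂d_i = (d_o/(d_o+d_i))² = 0.350
δf = √((∂f/∂d_o · δd_o)² + (∂f/∂d_i · δd_i)²) = √(0.0900 + 0.177) = 0.516 cm

0.516 cm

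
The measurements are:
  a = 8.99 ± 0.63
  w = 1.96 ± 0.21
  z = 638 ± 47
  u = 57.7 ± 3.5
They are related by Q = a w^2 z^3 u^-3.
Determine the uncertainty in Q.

For a monomial Q ∝ a, w^2, z^3, u^-3, fractional errors add in quadrature:
  (1·δa/a)² = (1×0.0701)² = 0.00491;  (2·δw/w)² = (2×0.107)² = 0.0459;  (3·δz/z)² = (3×0.0737)² = 0.0488;  (-3·δu/u)² = (-3×0.0607)² = 0.0331
δQ/Q = √(0.133) = 0.364
Q = 46700, so δQ = 0.364 × 46700 = 17000.

17000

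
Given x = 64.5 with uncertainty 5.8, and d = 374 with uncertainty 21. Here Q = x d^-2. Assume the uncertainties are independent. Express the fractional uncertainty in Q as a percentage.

14.4%

Products/powers → add relative errors in quadrature, weighted by exponent:
  (1·δx/x)² = (1×0.0899)² = 0.00809;  (-2·δd/d)² = (-2×0.0561)² = 0.0126
δQ/Q = √(0.0207) = 0.144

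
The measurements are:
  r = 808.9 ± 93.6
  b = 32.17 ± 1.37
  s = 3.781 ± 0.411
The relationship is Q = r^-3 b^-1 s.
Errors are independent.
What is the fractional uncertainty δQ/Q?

Each factor contributes (exponent × relative error)² to (δQ/Q)²:
  (-3·δr/r)² = (-3×0.116)² = 0.121;  (-1·δb/b)² = (-1×0.0426)² = 0.00181;  (1·δs/s)² = (1×0.109)² = 0.0118
δQ/Q = √(0.134) = 0.366

0.366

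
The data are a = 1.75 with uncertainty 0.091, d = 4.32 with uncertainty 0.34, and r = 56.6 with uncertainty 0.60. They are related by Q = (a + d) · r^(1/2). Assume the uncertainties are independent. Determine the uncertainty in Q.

2.66

Let u = a + d = 6.07. δu = √(δa² + δd²) = √(0.00828 + 0.116) = 0.352, so δu/u = 0.0580.
Q is then a monomial in u, r:
δQ/Q = √((δu/u)² + (½·δr/r)²) = √(0.00336 + 2.81e-05) = 0.0582
Q = 45.7, so δQ = 0.0582 × 45.7 = 2.66.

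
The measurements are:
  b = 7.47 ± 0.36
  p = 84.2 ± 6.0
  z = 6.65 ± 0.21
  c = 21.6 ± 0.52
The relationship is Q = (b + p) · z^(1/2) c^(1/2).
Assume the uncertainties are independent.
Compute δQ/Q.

Let u = b + p = 91.7. δu = √(δb² + δp²) = √(0.130 + 36.0) = 6.01, so δu/u = 0.0656.
Q is then a monomial in u, z, c:
δQ/Q = √((δu/u)² + (½·δz/z)² + (½·δc/c)²) = √(0.00430 + 0.000249 + 0.000145) = 0.0685

0.0685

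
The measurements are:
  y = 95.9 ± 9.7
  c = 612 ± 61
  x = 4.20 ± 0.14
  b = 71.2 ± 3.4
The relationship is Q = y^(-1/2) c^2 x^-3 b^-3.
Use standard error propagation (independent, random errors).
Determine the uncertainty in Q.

0.000386

Q is a product of powers, so relative uncertainties combine in quadrature:
  (−½·δy/y)² = (-0.5×0.101)² = 0.00256;  (2·δc/c)² = (2×0.0997)² = 0.0397;  (-3·δx/x)² = (-3×0.0333)² = 0.0100;  (-3·δb/b)² = (-3×0.0478)² = 0.0205
δQ/Q = √(0.0728) = 0.270
Q = 0.00143, so δQ = 0.270 × 0.00143 = 0.000386.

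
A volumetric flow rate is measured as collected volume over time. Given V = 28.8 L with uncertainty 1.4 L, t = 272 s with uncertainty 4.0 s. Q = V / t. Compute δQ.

0.00538 L/s

Relative error in a monomial: (δQ/Q)² = Σ (nᵢ · δxᵢ/xᵢ)².
  (1·δV/V)² = (1×0.0486)² = 0.00236;  (-1·δt/t)² = (-1×0.0147)² = 0.000216
δQ/Q = √(0.00258) = 0.0508
Q = 0.106 L/s, so δQ = 0.0508 × 0.106 = 0.00538 L/s.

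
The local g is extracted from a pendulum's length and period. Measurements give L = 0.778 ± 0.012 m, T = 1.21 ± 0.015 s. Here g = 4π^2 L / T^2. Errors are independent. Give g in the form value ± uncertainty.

21.0 ± 0.613 m/s^2

Products/powers → add relative errors in quadrature, weighted by exponent:
  (1·δL/L)² = (1×0.0154)² = 0.000238;  (-2·δT/T)² = (-2×0.0124)² = 0.000615
δg/g = √(0.000853) = 0.0292
g = 21.0 m/s^2, so δg = 0.0292 × 21.0 = 0.613 m/s^2.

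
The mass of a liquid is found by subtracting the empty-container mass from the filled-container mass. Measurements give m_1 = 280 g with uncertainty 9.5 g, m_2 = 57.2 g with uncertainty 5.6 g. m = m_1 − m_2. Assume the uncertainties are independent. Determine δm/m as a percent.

For a sum/difference, combine absolute errors in quadrature:
  (δm_1)² = 90.2;  (δm_2)² = 31.4
δm = √(122) = 11.0 g
m = 223 g, so δm/m = 11.0/223 = 0.0495.

4.95%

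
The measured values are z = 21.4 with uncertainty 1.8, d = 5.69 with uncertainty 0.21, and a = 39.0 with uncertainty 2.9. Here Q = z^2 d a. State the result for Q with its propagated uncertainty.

(1.02 ± 0.191) × 10^5

For a monomial Q ∝ z^2, d, a, fractional errors add in quadrature:
  (2·δz/z)² = (2×0.0841)² = 0.0283;  (1·δd/d)² = (1×0.0369)² = 0.00136;  (1·δa/a)² = (1×0.0744)² = 0.00553
δQ/Q = √(0.0352) = 0.188
Q = 1.02e+05, so δQ = 0.188 × 1.02e+05 = 19100.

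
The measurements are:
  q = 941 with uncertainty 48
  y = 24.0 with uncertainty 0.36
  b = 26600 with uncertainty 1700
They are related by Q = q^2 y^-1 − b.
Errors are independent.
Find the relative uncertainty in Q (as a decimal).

Let p = q^2·y^-1 = 36900. δp/p = √((2·δq/q)² + (-1·δy/y)²) = √(0.0104 + 0.000225) = 0.103, so δp = 3800.
Q = p − b: δQ = √(δp² + δb²) = √(1.45e+07 + 2.89e+06) = 4170
Q = 10300, so δQ/Q = 4170/10300 = 0.405.

0.405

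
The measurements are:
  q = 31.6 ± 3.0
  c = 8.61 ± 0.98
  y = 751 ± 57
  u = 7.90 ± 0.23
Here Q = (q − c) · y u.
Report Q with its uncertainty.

(1.36 ± 0.218) × 10^5

Let w = q − c = 23.0. δw = √(δq² + δc²) = √(9.00 + 0.960) = 3.16, so δw/w = 0.137.
Q is then a monomial in w, y, u:
δQ/Q = √((δw/w)² + (1·δy/y)² + (1·δu/u)²) = √(0.0188 + 0.00576 + 0.000848) = 0.160
Q = 1.36e+05, so δQ = 0.160 × 1.36e+05 = 21800.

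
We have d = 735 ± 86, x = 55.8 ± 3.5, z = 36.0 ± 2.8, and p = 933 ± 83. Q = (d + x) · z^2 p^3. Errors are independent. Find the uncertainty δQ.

2.73e+14

Let u = d + x = 791. δu = √(δd² + δx²) = √(7400 + 12.2) = 86.1, so δu/u = 0.109.
Q is then a monomial in u, z, p:
δQ/Q = √((δu/u)² + (2·δz/z)² + (3·δp/p)²) = √(0.0118 + 0.0242 + 0.0712) = 0.328
Q = 8.32e+14, so δQ = 0.328 × 8.32e+14 = 2.73e+14.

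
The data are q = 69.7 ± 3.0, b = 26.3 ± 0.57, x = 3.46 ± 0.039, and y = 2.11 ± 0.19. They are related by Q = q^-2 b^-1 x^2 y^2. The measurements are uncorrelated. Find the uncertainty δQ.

8.43e-05

Products/powers → add relative errors in quadrature, weighted by exponent:
  (-2·δq/q)² = (-2×0.0430)² = 0.00741;  (-1·δb/b)² = (-1×0.0217)² = 0.000470;  (2·δx/x)² = (2×0.0113)² = 0.000508;  (2·δy/y)² = (2×0.0900)² = 0.0324
δQ/Q = √(0.0408) = 0.202
Q = 0.000417, so δQ = 0.202 × 0.000417 = 8.43e-05.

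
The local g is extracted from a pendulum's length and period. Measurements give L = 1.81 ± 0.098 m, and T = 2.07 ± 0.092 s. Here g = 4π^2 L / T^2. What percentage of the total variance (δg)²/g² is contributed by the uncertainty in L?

(δg/g)² = (1·δL/L)² + (-2·δT/T)²
  L term: (1×0.0541)² = 0.00293
  T term: (-2×0.0444)² = 0.00790
Total = 0.0108. Share from L = 0.00293/0.0108 = 0.271.

27.1%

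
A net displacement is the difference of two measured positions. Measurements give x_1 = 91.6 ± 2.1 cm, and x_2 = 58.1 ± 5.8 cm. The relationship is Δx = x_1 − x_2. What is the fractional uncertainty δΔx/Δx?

Sums and differences: (δΔx)² = Σ (cᵢ δxᵢ)².
  (δx_1)² = 4.41;  (δx_2)² = 33.6
δΔx = √(38.0) = 6.17 cm
Δx = 33.5 cm, so δΔx/Δx = 6.17/33.5 = 0.184.

0.184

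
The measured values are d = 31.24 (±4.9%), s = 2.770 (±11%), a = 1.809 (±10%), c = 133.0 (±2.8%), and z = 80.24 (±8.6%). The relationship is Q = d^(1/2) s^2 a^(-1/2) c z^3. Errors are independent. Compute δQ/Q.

Relative error in a monomial: (δQ/Q)² = Σ (nᵢ · δxᵢ/xᵢ)².
  (½·δd/d)² = (0.5×0.0490)² = 0.000600;  (2·δs/s)² = (2×0.110)² = 0.0484;  (−½·δa/a)² = (-0.5×0.100)² = 0.00250;  (1·δc/c)² = (1×0.0280)² = 0.000784;  (3·δz/z)² = (3×0.0860)² = 0.0666
δQ/Q = √(0.119) = 0.345

0.345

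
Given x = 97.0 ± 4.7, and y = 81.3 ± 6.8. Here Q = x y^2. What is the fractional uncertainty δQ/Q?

Products/powers → add relative errors in quadrature, weighted by exponent:
  (1·δx/x)² = (1×0.0485)² = 0.00235;  (2·δy/y)² = (2×0.0836)² = 0.0280
δQ/Q = √(0.0303) = 0.174

0.174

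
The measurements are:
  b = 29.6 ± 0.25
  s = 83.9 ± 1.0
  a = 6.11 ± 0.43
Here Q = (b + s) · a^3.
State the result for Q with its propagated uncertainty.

25900 ± 5470

Let u = b + s = 114. δu = √(δb² + δs²) = √(0.0625 + 1.00) = 1.03, so δu/u = 0.00908.
Q is then a monomial in u, a:
δQ/Q = √((δu/u)² + (3·δa/a)²) = √(8.25e-05 + 0.0446) = 0.211
Q = 25900, so δQ = 0.211 × 25900 = 5470.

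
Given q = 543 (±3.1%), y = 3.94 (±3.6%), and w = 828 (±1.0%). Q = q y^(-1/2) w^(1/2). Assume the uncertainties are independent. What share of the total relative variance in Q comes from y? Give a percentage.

(δQ/Q)² = (1·δq/q)² + (−½·δy/y)² + (½·δw/w)²
  q term: (1×0.0310)² = 0.000961
  y term: (-0.5×0.0360)² = 0.000324
  w term: (0.5×0.0100)² = 2.5e-05
Total = 0.00131. Share from y = 0.000324/0.00131 = 0.247.

24.7%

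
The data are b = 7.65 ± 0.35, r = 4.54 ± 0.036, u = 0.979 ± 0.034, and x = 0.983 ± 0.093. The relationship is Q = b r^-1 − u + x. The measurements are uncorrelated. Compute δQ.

Let p = b·r^-1 = 1.69. δp/p = √((1·δb/b)² + (-1·δr/r)²) = √(0.00209 + 6.29e-05) = 0.0464, so δp = 0.0782.
Q = p − u + x: δQ = √(δp² + δu² + δx²) = √(0.00612 + 0.00116 + 0.00865) = 0.126

0.126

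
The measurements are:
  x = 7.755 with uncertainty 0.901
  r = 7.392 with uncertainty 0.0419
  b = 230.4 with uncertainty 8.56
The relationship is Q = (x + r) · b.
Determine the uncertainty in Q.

Let u = x + r = 15.15. δu = √(δx² + δr²) = √(0.812 + 0.00176) = 0.902, so δu/u = 0.0595.
Q is then a monomial in u, b:
δQ/Q = √((δu/u)² + (1·δb/b)²) = √(0.00355 + 0.00138) = 0.0702
Q = 3490, so δQ = 0.0702 × 3490 = 245.

245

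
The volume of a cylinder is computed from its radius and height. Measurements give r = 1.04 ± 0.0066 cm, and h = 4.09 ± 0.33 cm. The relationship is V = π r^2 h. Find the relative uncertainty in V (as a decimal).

0.0817

Products/powers → add relative errors in quadrature, weighted by exponent:
  (2·δr/r)² = (2×0.00635)² = 0.000161;  (1·δh/h)² = (1×0.0807)² = 0.00651
δV/V = √(0.00667) = 0.0817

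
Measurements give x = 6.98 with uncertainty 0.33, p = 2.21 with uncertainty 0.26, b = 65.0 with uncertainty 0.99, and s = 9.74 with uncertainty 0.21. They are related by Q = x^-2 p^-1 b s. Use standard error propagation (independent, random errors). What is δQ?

Products/powers → add relative errors in quadrature, weighted by exponent:
  (-2·δx/x)² = (-2×0.0473)² = 0.00894;  (-1·δp/p)² = (-1×0.118)² = 0.0138;  (1·δb/b)² = (1×0.0152)² = 0.000232;  (1·δs/s)² = (1×0.0216)² = 0.000465
δQ/Q = √(0.0235) = 0.153
Q = 5.88, so δQ = 0.153 × 5.88 = 0.901.

0.901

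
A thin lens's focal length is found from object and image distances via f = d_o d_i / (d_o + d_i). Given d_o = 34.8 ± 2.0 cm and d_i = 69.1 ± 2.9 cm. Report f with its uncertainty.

23.1 ± 0.943 cm

∂f/∂d_o = (d_i/(d_o+d_i))² = 0.442;  ∂f/∂d_i = (d_o/(d_o+d_i))² = 0.112
δf = √((∂f/∂d_o · δd_o)² + (∂f/∂d_i · δd_i)²) = √(0.783 + 0.106) = 0.943 cm
f = 23.1 cm.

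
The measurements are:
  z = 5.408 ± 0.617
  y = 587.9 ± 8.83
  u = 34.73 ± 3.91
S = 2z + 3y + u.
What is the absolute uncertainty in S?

26.8

S is a linear combination, so absolute uncertainties add in quadrature:
  (2·δz)² = 1.52;  (3·δy)² = 702;  (δu)² = 15.3
δS = √(719) = 26.8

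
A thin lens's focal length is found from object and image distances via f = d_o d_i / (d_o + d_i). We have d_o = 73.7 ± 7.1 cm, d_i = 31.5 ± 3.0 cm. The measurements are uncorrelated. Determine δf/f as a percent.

∂f/∂d_o = (d_i/(d_o+d_i))² = 0.0897;  ∂f/∂d_i = (d_o/(d_o+d_i))² = 0.491
δf = √((∂f/∂d_o · δd_o)² + (∂f/∂d_i · δd_i)²) = √(0.405 + 2.17) = 1.60 cm
f = 22.1 cm, so δf/f = 1.60/22.1 = 0.0727.

7.27%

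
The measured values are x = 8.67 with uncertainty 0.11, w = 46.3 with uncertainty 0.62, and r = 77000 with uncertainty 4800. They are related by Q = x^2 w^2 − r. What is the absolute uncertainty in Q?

7640

Let p = x^2·w^2 = 1.61e+05. δp/p = √((2·δx/x)² + (2·δw/w)²) = √(0.000644 + 0.000717) = 0.0369, so δp = 5950.
Q = p − r: δQ = √(δp² + δr²) = √(3.53e+07 + 2.3e+07) = 7640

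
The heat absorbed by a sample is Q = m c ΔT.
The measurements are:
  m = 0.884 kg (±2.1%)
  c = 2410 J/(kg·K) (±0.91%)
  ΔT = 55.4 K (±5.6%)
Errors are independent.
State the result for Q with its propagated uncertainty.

(1.18 ± 0.0714) × 10^5 J

Q is a product of powers, so relative uncertainties combine in quadrature:
  (1·δm/m)² = (1×0.0210)² = 0.000441;  (1·δc/c)² = (1×0.00910)² = 8.28e-05;  (1·δΔT/ΔT)² = (1×0.0560)² = 0.00314
δQ/Q = √(0.00366) = 0.0605
Q = 1.18e+05 J, so δQ = 0.0605 × 1.18e+05 = 7140 J.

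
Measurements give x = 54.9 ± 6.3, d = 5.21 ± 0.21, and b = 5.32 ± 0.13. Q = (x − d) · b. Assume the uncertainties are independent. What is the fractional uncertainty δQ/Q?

0.129

Let u = x − d = 49.7. δu = √(δx² + δd²) = √(39.7 + 0.0441) = 6.30, so δu/u = 0.127.
Q is then a monomial in u, b:
δQ/Q = √((δu/u)² + (1·δb/b)²) = √(0.0161 + 0.000597) = 0.129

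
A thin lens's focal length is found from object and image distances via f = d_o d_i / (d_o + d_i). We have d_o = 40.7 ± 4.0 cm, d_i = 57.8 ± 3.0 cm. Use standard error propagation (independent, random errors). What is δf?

1.47 cm

∂f/∂d_o = (d_i/(d_o+d_i))² = 0.344;  ∂f/∂d_i = (d_o/(d_o+d_i))² = 0.171
δf = √((∂f/∂d_o · δd_o)² + (∂f/∂d_i · δd_i)²) = √(1.90 + 0.262) = 1.47 cm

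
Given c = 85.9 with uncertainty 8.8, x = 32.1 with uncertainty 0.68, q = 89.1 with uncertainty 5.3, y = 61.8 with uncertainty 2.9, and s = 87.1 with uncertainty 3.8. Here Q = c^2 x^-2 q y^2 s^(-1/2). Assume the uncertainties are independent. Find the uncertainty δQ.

Relative error in a monomial: (δQ/Q)² = Σ (nᵢ · δxᵢ/xᵢ)².
  (2·δc/c)² = (2×0.102)² = 0.0420;  (-2·δx/x)² = (-2×0.0212)² = 0.00180;  (1·δq/q)² = (1×0.0595)² = 0.00354;  (2·δy/y)² = (2×0.0469)² = 0.00881;  (−½·δs/s)² = (-0.5×0.0436)² = 0.000476
δQ/Q = √(0.0566) = 0.238
Q = 2.61e+05, so δQ = 0.238 × 2.61e+05 = 62100.

62100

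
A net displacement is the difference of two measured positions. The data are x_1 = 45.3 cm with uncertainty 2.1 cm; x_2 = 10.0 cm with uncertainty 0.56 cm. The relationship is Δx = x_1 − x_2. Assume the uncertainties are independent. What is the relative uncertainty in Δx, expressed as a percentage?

Δx is a linear combination, so absolute uncertainties add in quadrature:
  (δx_1)² = 4.41;  (δx_2)² = 0.314
δΔx = √(4.72) = 2.17 cm
Δx = 35.3 cm, so δΔx/Δx = 2.17/35.3 = 0.0616.

6.16%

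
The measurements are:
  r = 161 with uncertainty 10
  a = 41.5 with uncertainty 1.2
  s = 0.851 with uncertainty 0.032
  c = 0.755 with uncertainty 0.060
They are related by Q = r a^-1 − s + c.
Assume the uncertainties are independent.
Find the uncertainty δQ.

Let p = r·a^-1 = 3.88. δp/p = √((1·δr/r)² + (-1·δa/a)²) = √(0.00386 + 0.000836) = 0.0685, so δp = 0.266.
Q = p − s + c: δQ = √(δp² + δs² + δc²) = √(0.0706 + 0.00102 + 0.00360) = 0.274

0.274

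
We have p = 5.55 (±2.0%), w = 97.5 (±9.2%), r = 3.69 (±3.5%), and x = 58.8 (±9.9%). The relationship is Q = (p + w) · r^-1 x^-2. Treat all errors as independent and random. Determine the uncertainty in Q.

Let u = p + w = 103. δu = √(δp² + δw²) = √(0.0123 + 80.5) = 8.97, so δu/u = 0.0871.
Q is then a monomial in u, r, x:
δQ/Q = √((δu/u)² + (-1·δr/r)² + (-2·δx/x)²) = √(0.00758 + 0.00123 + 0.0392) = 0.219
Q = 0.00808, so δQ = 0.219 × 0.00808 = 0.00177.

0.00177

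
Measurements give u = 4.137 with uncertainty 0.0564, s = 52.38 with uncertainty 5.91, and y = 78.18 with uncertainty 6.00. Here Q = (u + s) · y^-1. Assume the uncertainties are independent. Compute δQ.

0.0938

Let w = u + s = 56.52. δw = √(δu² + δs²) = √(0.00318 + 34.9) = 5.91, so δw/w = 0.105.
Q is then a monomial in w, y:
δQ/Q = √((δw/w)² + (-1·δy/y)²) = √(0.0109 + 0.00589) = 0.130
Q = 0.7229, so δQ = 0.130 × 0.7229 = 0.0938.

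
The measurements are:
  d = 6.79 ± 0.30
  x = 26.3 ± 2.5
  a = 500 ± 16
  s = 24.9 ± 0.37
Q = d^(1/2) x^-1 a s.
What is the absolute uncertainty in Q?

128

Each factor contributes (exponent × relative error)² to (δQ/Q)²:
  (½·δd/d)² = (0.5×0.0442)² = 0.000488;  (-1·δx/x)² = (-1×0.0951)² = 0.00904;  (1·δa/a)² = (1×0.0320)² = 0.00102;  (1·δs/s)² = (1×0.0149)² = 0.000221
δQ/Q = √(0.0108) = 0.104
Q = 1230, so δQ = 0.104 × 1230 = 128.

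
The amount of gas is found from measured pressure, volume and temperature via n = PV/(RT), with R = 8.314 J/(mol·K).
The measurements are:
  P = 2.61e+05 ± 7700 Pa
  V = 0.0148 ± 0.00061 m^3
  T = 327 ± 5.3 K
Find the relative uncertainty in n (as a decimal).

0.0532

For a monomial n ∝ P, V, T^-1, fractional errors add in quadrature:
  (1·δP/P)² = (1×0.0295)² = 0.000870;  (1·δV/V)² = (1×0.0412)² = 0.00170;  (-1·δT/T)² = (-1×0.0162)² = 0.000263
δn/n = √(0.00283) = 0.0532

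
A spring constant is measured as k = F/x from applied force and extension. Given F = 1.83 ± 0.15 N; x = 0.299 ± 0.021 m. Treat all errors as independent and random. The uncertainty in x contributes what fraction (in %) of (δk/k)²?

(δk/k)² = (1·δF/F)² + (-1·δx/x)²
  F term: (1×0.0820)² = 0.00672
  x term: (-1×0.0702)² = 0.00493
Total = 0.0117. Share from x = 0.00493/0.0117 = 0.423.

42.3%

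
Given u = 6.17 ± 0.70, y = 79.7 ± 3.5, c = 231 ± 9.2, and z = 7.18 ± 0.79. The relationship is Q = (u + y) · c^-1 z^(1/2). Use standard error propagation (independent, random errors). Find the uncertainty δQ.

0.0793

Let w = u + y = 85.9. δw = √(δu² + δy²) = √(0.490 + 12.2) = 3.57, so δw/w = 0.0416.
Q is then a monomial in w, c, z:
δQ/Q = √((δw/w)² + (-1·δc/c)² + (½·δz/z)²) = √(0.00173 + 0.00159 + 0.00303) = 0.0796
Q = 0.996, so δQ = 0.0796 × 0.996 = 0.0793.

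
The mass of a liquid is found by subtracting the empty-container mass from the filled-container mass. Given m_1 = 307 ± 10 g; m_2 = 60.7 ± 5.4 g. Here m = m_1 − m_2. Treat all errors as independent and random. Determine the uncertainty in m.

Sums and differences: (δm)² = Σ (cᵢ δxᵢ)².
  (δm_1)² = 100;  (δm_2)² = 29.2
δm = √(129) = 11.4 g

11.4 g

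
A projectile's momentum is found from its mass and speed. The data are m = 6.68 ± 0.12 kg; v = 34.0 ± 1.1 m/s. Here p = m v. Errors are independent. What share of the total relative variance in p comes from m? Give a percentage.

23.6%

(δp/p)² = (1·δm/m)² + (1·δv/v)²
  m term: (1×0.0180)² = 0.000323
  v term: (1×0.0324)² = 0.00105
Total = 0.00137. Share from m = 0.000323/0.00137 = 0.236.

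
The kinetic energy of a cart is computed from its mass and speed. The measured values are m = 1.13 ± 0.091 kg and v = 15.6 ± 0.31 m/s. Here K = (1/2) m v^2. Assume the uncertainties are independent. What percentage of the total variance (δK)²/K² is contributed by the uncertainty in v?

19.6%

(δK/K)² = (1·δm/m)² + (2·δv/v)²
  m term: (1×0.0805)² = 0.00649
  v term: (2×0.0199)² = 0.00158
Total = 0.00806. Share from v = 0.00158/0.00806 = 0.196.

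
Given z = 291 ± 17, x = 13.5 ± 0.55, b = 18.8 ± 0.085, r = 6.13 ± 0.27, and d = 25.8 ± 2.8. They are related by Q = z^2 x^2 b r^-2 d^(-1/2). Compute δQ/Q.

0.176

Since Q is a product/quotient, work with relative uncertainties:
  (2·δz/z)² = (2×0.0584)² = 0.0137;  (2·δx/x)² = (2×0.0407)² = 0.00664;  (1·δb/b)² = (1×0.00452)² = 2.04e-05;  (-2·δr/r)² = (-2×0.0440)² = 0.00776;  (−½·δd/d)² = (-0.5×0.109)² = 0.00294
δQ/Q = √(0.0310) = 0.176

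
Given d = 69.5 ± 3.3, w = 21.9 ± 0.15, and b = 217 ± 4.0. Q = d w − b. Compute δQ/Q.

0.0560

Let p = d·w = 1520. δp/p = √((1·δd/d)² + (1·δw/w)²) = √(0.00225 + 4.69e-05) = 0.0480, so δp = 73.0.
Q = p − b: δQ = √(δp² + δb²) = √(5330 + 16.0) = 73.1
Q = 1310, so δQ/Q = 73.1/1310 = 0.0560.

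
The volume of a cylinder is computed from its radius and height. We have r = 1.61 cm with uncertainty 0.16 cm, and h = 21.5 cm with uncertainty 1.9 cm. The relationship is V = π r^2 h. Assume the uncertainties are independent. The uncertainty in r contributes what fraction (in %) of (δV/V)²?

(δV/V)² = (2·δr/r)² + (1·δh/h)²
  r term: (2×0.0994)² = 0.0395
  h term: (1×0.0884)² = 0.00781
Total = 0.0473. Share from r = 0.0395/0.0473 = 0.835.

83.5%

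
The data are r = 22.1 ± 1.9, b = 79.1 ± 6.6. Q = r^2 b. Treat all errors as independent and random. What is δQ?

7380

Each factor contributes (exponent × relative error)² to (δQ/Q)²:
  (2·δr/r)² = (2×0.0860)² = 0.0296;  (1·δb/b)² = (1×0.0834)² = 0.00696
δQ/Q = √(0.0365) = 0.191
Q = 38600, so δQ = 0.191 × 38600 = 7380.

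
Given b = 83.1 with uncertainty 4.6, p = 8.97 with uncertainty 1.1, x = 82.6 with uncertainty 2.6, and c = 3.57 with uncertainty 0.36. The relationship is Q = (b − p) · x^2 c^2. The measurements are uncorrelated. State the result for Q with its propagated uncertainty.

Let u = b − p = 74.1. δu = √(δb² + δp²) = √(21.2 + 1.21) = 4.73, so δu/u = 0.0638.
Q is then a monomial in u, x, c:
δQ/Q = √((δu/u)² + (2·δx/x)² + (2·δc/c)²) = √(0.00407 + 0.00396 + 0.0407) = 0.221
Q = 6.45e+06, so δQ = 0.221 × 6.45e+06 = 1.42e+06.

(6.45 ± 1.42) × 10^6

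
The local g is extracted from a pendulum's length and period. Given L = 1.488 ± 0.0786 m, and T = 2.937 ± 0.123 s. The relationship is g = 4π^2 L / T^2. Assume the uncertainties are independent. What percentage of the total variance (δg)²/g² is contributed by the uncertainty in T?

(δg/g)² = (1·δL/L)² + (-2·δT/T)²
  L term: (1×0.0528)² = 0.00279
  T term: (-2×0.0419)² = 0.00702
Total = 0.00981. Share from T = 0.00702/0.00981 = 0.715.

71.5%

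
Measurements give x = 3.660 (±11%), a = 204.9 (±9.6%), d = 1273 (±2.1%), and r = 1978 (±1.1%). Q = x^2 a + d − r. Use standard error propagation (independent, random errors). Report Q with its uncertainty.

Let p = x^2·a = 2745. δp/p = √((2·δx/x)² + (1·δa/a)²) = √(0.0484 + 0.00922) = 0.240, so δp = 659.
Q = p + d − r: δQ = √(δp² + δd² + δr²) = √(4.34e+05 + 715 + 473) = 660
Q = 2040.

2040 ± 660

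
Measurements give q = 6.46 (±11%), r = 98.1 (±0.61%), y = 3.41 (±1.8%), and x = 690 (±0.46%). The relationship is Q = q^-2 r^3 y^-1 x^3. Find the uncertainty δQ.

4.84e+11

Q is a product of powers, so relative uncertainties combine in quadrature:
  (-2·δq/q)² = (-2×0.110)² = 0.0484;  (3·δr/r)² = (3×0.00610)² = 0.000335;  (-1·δy/y)² = (-1×0.0180)² = 0.000324;  (3·δx/x)² = (3×0.00460)² = 0.000190
δQ/Q = √(0.0492) = 0.222
Q = 2.18e+12, so δQ = 0.222 × 2.18e+12 = 4.84e+11.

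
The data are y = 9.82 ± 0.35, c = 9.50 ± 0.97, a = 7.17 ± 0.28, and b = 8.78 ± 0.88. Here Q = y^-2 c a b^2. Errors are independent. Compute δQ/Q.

0.239

Q is a product of powers, so relative uncertainties combine in quadrature:
  (-2·δy/y)² = (-2×0.0356)² = 0.00508;  (1·δc/c)² = (1×0.102)² = 0.0104;  (1·δa/a)² = (1×0.0391)² = 0.00153;  (2·δb/b)² = (2×0.100)² = 0.0402
δQ/Q = √(0.0572) = 0.239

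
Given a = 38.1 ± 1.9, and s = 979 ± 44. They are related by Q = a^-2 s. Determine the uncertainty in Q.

Q is a product of powers, so relative uncertainties combine in quadrature:
  (-2·δa/a)² = (-2×0.0499)² = 0.00995;  (1·δs/s)² = (1×0.0449)² = 0.00202
δQ/Q = √(0.0120) = 0.109
Q = 0.674, so δQ = 0.109 × 0.674 = 0.0738.

0.0738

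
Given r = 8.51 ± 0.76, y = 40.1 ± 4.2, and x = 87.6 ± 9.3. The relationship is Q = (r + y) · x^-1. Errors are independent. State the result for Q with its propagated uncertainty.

Let u = r + y = 48.6. δu = √(δr² + δy²) = √(0.578 + 17.6) = 4.27, so δu/u = 0.0878.
Q is then a monomial in u, x:
δQ/Q = √((δu/u)² + (-1·δx/x)²) = √(0.00771 + 0.0113) = 0.138
Q = 0.555, so δQ = 0.138 × 0.555 = 0.0764.

0.555 ± 0.0764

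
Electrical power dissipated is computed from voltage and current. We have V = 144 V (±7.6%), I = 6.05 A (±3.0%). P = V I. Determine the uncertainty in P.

Each factor contributes (exponent × relative error)² to (δP/P)²:
  (1·δV/V)² = (1×0.0760)² = 0.00578;  (1·δI/I)² = (1×0.0300)² = 0.000900
δP/P = √(0.00668) = 0.0817
P = 871 W, so δP = 0.0817 × 871 = 71.2 W.

71.2 W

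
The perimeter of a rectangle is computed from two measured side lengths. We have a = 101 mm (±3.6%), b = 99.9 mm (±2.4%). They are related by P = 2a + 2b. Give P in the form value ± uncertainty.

402 ± 8.71 mm

Sums and differences: (δP)² = Σ (cᵢ δxᵢ)².
  (2·δa)² = 52.9;  (2·δb)² = 23.0
δP = √(75.9) = 8.71 mm
P = 402 mm.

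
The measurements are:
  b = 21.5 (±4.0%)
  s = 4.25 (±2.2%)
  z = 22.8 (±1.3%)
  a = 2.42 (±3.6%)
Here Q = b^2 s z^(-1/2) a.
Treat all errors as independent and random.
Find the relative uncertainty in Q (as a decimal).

Q is a product of powers, so relative uncertainties combine in quadrature:
  (2·δb/b)² = (2×0.0400)² = 0.00640;  (1·δs/s)² = (1×0.0220)² = 0.000484;  (−½·δz/z)² = (-0.5×0.0130)² = 4.23e-05;  (1·δa/a)² = (1×0.0360)² = 0.00130
δQ/Q = √(0.00822) = 0.0907

0.0907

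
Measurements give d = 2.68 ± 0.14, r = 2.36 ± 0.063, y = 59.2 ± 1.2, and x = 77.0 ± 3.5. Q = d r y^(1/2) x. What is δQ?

Products/powers → add relative errors in quadrature, weighted by exponent:
  (1·δd/d)² = (1×0.0522)² = 0.00273;  (1·δr/r)² = (1×0.0267)² = 0.000713;  (½·δy/y)² = (0.5×0.0203)² = 0.000103;  (1·δx/x)² = (1×0.0455)² = 0.00207
δQ/Q = √(0.00561) = 0.0749
Q = 3750, so δQ = 0.0749 × 3750 = 281.

281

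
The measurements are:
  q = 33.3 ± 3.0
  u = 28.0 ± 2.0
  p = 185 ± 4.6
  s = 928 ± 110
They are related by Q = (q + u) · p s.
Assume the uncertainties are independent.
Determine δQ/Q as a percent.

13.5%

Let w = q + u = 61.3. δw = √(δq² + δu²) = √(9.00 + 4.00) = 3.61, so δw/w = 0.0588.
Q is then a monomial in w, p, s:
δQ/Q = √((δw/w)² + (1·δp/p)² + (1·δs/s)²) = √(0.00346 + 0.000618 + 0.0141) = 0.135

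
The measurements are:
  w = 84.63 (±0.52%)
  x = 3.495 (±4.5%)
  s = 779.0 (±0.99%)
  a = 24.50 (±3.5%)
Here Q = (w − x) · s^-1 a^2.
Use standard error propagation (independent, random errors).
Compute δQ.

4.43

Let u = w − x = 81.13. δu = √(δw² + δx²) = √(0.194 + 0.0247) = 0.467, so δu/u = 0.00576.
Q is then a monomial in u, s, a:
δQ/Q = √((δu/u)² + (-1·δs/s)² + (2·δa/a)²) = √(3.32e-05 + 9.8e-05 + 0.00490) = 0.0709
Q = 62.52, so δQ = 0.0709 × 62.52 = 4.43.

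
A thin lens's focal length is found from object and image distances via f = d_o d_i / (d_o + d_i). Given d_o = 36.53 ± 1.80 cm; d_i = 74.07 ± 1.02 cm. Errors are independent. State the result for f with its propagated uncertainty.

24.46 ± 0.815 cm

∂f/∂d_o = (d_i/(d_o+d_i))² = 0.449;  ∂f/∂d_i = (d_o/(d_o+d_i))² = 0.109
δf = √((∂f/∂d_o · δd_o)² + (∂f/∂d_i · δd_i)²) = √(0.652 + 0.0124) = 0.815 cm
f = 24.46 cm.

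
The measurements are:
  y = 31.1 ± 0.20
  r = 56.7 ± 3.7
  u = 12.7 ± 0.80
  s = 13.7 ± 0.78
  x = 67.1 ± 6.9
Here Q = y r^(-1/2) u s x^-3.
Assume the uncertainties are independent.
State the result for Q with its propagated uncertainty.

0.00238 ± 0.000765

Since Q is a product/quotient, work with relative uncertainties:
  (1·δy/y)² = (1×0.00643)² = 4.14e-05;  (−½·δr/r)² = (-0.5×0.0653)² = 0.00106;  (1·δu/u)² = (1×0.0630)² = 0.00397;  (1·δs/s)² = (1×0.0569)² = 0.00324;  (-3·δx/x)² = (-3×0.103)² = 0.0952
δQ/Q = √(0.103) = 0.322
Q = 0.00238, so δQ = 0.322 × 0.00238 = 0.000765.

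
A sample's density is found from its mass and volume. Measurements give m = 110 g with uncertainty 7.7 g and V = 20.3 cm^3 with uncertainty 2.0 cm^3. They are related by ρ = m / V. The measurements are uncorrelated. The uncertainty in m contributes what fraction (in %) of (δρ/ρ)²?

33.5%

(δρ/ρ)² = (1·δm/m)² + (-1·δV/V)²
  m term: (1×0.0700)² = 0.00490
  V term: (-1×0.0985)² = 0.00971
Total = 0.0146. Share from m = 0.00490/0.0146 = 0.335.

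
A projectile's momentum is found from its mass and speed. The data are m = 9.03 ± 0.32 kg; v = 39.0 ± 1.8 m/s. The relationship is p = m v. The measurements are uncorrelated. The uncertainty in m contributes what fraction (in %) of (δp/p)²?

(δp/p)² = (1·δm/m)² + (1·δv/v)²
  m term: (1×0.0354)² = 0.00126
  v term: (1×0.0462)² = 0.00213
Total = 0.00339. Share from m = 0.00126/0.00339 = 0.371.

37.1%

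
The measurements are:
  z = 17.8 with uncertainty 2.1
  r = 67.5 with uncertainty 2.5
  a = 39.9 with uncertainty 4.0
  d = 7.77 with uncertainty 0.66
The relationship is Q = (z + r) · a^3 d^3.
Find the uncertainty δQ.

Let u = z + r = 85.3. δu = √(δz² + δr²) = √(4.41 + 6.25) = 3.26, so δu/u = 0.0383.
Q is then a monomial in u, a, d:
δQ/Q = √((δu/u)² + (3·δa/a)² + (3·δd/d)²) = √(0.00147 + 0.0905 + 0.0649) = 0.396
Q = 2.54e+09, so δQ = 0.396 × 2.54e+09 = 1.01e+09.

1.01e+09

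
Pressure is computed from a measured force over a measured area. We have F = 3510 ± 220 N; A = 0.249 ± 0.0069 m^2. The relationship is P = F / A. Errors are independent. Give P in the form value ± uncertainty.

For a monomial P ∝ F, A^-1, fractional errors add in quadrature:
  (1·δF/F)² = (1×0.0627)² = 0.00393;  (-1·δA/A)² = (-1×0.0277)² = 0.000768
δP/P = √(0.00470) = 0.0685
P = 14100 Pa, so δP = 0.0685 × 14100 = 966 Pa.

14100 ± 966 Pa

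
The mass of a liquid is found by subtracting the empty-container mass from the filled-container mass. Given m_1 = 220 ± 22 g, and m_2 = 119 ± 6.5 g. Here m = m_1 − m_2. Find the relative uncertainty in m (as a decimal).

0.227

Absolute uncertainties add in quadrature for a linear combination:
  (δm_1)² = 484;  (δm_2)² = 42.2
δm = √(526) = 22.9 g
m = 101 g, so δm/m = 22.9/101 = 0.227.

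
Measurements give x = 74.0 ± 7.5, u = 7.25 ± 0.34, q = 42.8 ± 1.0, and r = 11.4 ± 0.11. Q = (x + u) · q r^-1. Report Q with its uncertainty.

305 ± 29.2

Let w = x + u = 81.2. δw = √(δx² + δu²) = √(56.2 + 0.116) = 7.51, so δw/w = 0.0924.
Q is then a monomial in w, q, r:
δQ/Q = √((δw/w)² + (1·δq/q)² + (-1·δr/r)²) = √(0.00854 + 0.000546 + 9.31e-05) = 0.0958
Q = 305, so δQ = 0.0958 × 305 = 29.2.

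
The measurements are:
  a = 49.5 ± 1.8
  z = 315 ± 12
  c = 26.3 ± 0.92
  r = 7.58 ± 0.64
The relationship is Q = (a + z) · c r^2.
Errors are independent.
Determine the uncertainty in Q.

Let u = a + z = 364. δu = √(δa² + δz²) = √(3.24 + 144) = 12.1, so δu/u = 0.0333.
Q is then a monomial in u, c, r:
δQ/Q = √((δu/u)² + (1·δc/c)² + (2·δr/r)²) = √(0.00111 + 0.00122 + 0.0285) = 0.176
Q = 5.51e+05, so δQ = 0.176 × 5.51e+05 = 96700.

96700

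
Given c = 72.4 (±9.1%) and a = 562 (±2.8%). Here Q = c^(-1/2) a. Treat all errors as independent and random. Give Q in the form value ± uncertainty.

66.0 ± 3.53

Since Q is a product/quotient, work with relative uncertainties:
  (−½·δc/c)² = (-0.5×0.0910)² = 0.00207;  (1·δa/a)² = (1×0.0280)² = 0.000784
δQ/Q = √(0.00285) = 0.0534
Q = 66.0, so δQ = 0.0534 × 66.0 = 3.53.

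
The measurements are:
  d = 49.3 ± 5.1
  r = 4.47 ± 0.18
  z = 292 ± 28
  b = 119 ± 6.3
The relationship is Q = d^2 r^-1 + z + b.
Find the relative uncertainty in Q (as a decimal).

Let p = d^2·r^-1 = 544. δp/p = √((2·δd/d)² + (-1·δr/r)²) = √(0.0428 + 0.00162) = 0.211, so δp = 115.
Q = p + z + b: δQ = √(δp² + δz² + δb²) = √(13100 + 784 + 39.7) = 118
Q = 955, so δQ/Q = 118/955 = 0.124.

0.124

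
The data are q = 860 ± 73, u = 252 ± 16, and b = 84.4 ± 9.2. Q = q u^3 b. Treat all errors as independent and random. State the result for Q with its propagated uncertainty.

Since Q is a product/quotient, work with relative uncertainties:
  (1·δq/q)² = (1×0.0849)² = 0.00721;  (3·δu/u)² = (3×0.0635)² = 0.0363;  (1·δb/b)² = (1×0.109)² = 0.0119
δQ/Q = √(0.0554) = 0.235
Q = 1.16e+12, so δQ = 0.235 × 1.16e+12 = 2.73e+11.

(1.16 ± 0.273) × 10^12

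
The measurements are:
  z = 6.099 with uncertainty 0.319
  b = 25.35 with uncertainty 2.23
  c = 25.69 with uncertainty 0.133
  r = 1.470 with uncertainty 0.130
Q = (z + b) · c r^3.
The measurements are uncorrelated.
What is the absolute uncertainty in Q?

705

Let u = z + b = 31.45. δu = √(δz² + δb²) = √(0.102 + 4.97) = 2.25, so δu/u = 0.0716.
Q is then a monomial in u, c, r:
δQ/Q = √((δu/u)² + (1·δc/c)² + (3·δr/r)²) = √(0.00513 + 2.68e-05 + 0.0704) = 0.275
Q = 2566, so δQ = 0.275 × 2566 = 705.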